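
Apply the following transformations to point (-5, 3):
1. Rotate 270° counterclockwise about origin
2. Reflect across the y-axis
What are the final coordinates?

Step 1: Rotate 270° → (3, 5)
Step 2: Reflect across y-axis → (-3, 5)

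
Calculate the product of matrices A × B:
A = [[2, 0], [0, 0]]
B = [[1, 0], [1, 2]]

Matrix multiplication:
C[0][0] = 2×1 + 0×1 = 2
C[0][1] = 2×0 + 0×2 = 0
C[1][0] = 0×1 + 0×1 = 0
C[1][1] = 0×0 + 0×2 = 0
Result: [[2, 0], [0, 0]]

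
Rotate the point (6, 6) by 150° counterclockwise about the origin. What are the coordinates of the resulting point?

Rotation matrix for 150°: [[cos 150°, -sin 150°], [sin 150°, cos 150°]] ≈ [[-0.866025, -0.500000], [0.500000, -0.866025]]
[[-0.866025, -0.500000], [0.500000, -0.866025]] × [6, 6]ᵀ ≈ [-8.1962, -2.1962]ᵀ
Result: (-8.1962, -2.1962)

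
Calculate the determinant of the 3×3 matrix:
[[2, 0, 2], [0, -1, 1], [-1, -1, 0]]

Expansion along first row:
det = 2·det([[-1,1],[-1,0]]) - 0·det([[0,1],[-1,0]]) + 2·det([[0,-1],[-1,-1]])
    = 2·(-1·0 - 1·-1) - 0·(0·0 - 1·-1) + 2·(0·-1 - -1·-1)
    = 2·1 - 0·1 + 2·-1
    = 2 + 0 + -2 = 0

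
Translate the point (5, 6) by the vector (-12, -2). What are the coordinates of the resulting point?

Translation by (-12, -2) (homogeneous matrix [[1, 0, -12], [0, 1, -2], [0, 0, 1]]):
x' = 5 + -12 = -7
y' = 6 + -2 = 4
Result: (-7, 4)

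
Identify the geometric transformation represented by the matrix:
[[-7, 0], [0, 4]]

This matrix represents: non-uniform scaling by sx = -7, sy = 4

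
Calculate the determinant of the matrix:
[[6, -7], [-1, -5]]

For a 2×2 matrix [[a, b], [c, d]], det = ad - bc
det = (6)(-5) - (-7)(-1) = -30 - 7 = -37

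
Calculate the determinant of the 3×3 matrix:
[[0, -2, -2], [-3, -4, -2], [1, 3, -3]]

Expansion along first row:
det = 0·det([[-4,-2],[3,-3]]) - -2·det([[-3,-2],[1,-3]]) + -2·det([[-3,-4],[1,3]])
    = 0·(-4·-3 - -2·3) - -2·(-3·-3 - -2·1) + -2·(-3·3 - -4·1)
    = 0·18 - -2·11 + -2·-5
    = 0 + 22 + 10 = 32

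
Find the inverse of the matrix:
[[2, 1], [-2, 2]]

For [[a,b],[c,d]], inverse = (1/det)·[[d,-b],[-c,a]]
det = (2)(2) - (1)(-2) = 4 - -2 = 6
Inverse = (1/6)·[[2, -1], [2, 2]]
= [[1/3, -1/6], [1/3, 1/3]]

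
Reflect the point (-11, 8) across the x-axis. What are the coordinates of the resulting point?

Reflection across x-axis: (-11, 8) → (-11, -8)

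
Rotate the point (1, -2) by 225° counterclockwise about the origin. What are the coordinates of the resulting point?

Rotation matrix for 225°: [[cos 225°, -sin 225°], [sin 225°, cos 225°]] ≈ [[-0.707107, 0.707107], [-0.707107, -0.707107]]
[[-0.707107, 0.707107], [-0.707107, -0.707107]] × [1, -2]ᵀ ≈ [-2.1213, 0.7071]ᵀ
Result: (-2.1213, 0.7071)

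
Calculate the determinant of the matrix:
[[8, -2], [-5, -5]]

For a 2×2 matrix [[a, b], [c, d]], det = ad - bc
det = (8)(-5) - (-2)(-5) = -40 - 10 = -50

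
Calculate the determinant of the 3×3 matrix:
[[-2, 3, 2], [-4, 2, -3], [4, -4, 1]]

Expansion along first row:
det = -2·det([[2,-3],[-4,1]]) - 3·det([[-4,-3],[4,1]]) + 2·det([[-4,2],[4,-4]])
    = -2·(2·1 - -3·-4) - 3·(-4·1 - -3·4) + 2·(-4·-4 - 2·4)
    = -2·-10 - 3·8 + 2·8
    = 20 + -24 + 16 = 12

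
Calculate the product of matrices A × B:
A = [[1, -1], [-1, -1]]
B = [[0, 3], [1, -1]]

Matrix multiplication:
C[0][0] = 1×0 + -1×1 = -1
C[0][1] = 1×3 + -1×-1 = 4
C[1][0] = -1×0 + -1×1 = -1
C[1][1] = -1×3 + -1×-1 = -2
Result: [[-1, 4], [-1, -2]]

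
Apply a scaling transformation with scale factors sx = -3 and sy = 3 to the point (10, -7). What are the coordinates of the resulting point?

Scaling matrix:
[[-3, 0], [0, 3]]
Result: (10 × -3, -7 × 3) = (-30, -21)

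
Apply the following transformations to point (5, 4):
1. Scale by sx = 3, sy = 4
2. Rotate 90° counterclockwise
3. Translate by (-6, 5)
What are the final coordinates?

Step 1: Scale → (15, 16)
Step 2: Rotate 90° → (-16, 15)
Step 3: Translate → (-22, 20)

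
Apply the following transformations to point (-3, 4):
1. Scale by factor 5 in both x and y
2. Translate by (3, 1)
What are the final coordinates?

Step 1: Scale (-3, 4) by 5 → (-15, 20)
Step 2: Translate by (3, 1) → (-12, 21)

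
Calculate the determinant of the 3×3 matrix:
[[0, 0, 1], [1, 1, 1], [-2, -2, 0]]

Expansion along first row:
det = 0·det([[1,1],[-2,0]]) - 0·det([[1,1],[-2,0]]) + 1·det([[1,1],[-2,-2]])
    = 0·(1·0 - 1·-2) - 0·(1·0 - 1·-2) + 1·(1·-2 - 1·-2)
    = 0·2 - 0·2 + 1·0
    = 0 + 0 + 0 = 0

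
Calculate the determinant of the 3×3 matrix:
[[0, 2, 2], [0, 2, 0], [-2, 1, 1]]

Expansion along first row:
det = 0·det([[2,0],[1,1]]) - 2·det([[0,0],[-2,1]]) + 2·det([[0,2],[-2,1]])
    = 0·(2·1 - 0·1) - 2·(0·1 - 0·-2) + 2·(0·1 - 2·-2)
    = 0·2 - 2·0 + 2·4
    = 0 + 0 + 8 = 8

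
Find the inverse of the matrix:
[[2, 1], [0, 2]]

For [[a,b],[c,d]], inverse = (1/det)·[[d,-b],[-c,a]]
det = (2)(2) - (1)(0) = 4 - 0 = 4
Inverse = (1/4)·[[2, -1], [0, 2]]
= [[1/2, -1/4], [0, 1/2]]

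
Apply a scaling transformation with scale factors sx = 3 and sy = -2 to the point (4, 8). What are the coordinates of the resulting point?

Scaling matrix:
[[3, 0], [0, -2]]
Result: (4 × 3, 8 × -2) = (12, -16)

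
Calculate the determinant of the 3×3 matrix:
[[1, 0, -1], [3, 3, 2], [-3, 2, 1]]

Expansion along first row:
det = 1·det([[3,2],[2,1]]) - 0·det([[3,2],[-3,1]]) + -1·det([[3,3],[-3,2]])
    = 1·(3·1 - 2·2) - 0·(3·1 - 2·-3) + -1·(3·2 - 3·-3)
    = 1·-1 - 0·9 + -1·15
    = -1 + 0 + -15 = -16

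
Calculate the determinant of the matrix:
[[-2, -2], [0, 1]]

For a 2×2 matrix [[a, b], [c, d]], det = ad - bc
det = (-2)(1) - (-2)(0) = -2 - 0 = -2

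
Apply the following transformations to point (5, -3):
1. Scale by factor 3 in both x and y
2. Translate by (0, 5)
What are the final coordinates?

Step 1: Scale (5, -3) by 3 → (15, -9)
Step 2: Translate by (0, 5) → (15, -4)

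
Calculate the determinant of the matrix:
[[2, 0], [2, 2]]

For a 2×2 matrix [[a, b], [c, d]], det = ad - bc
det = (2)(2) - (0)(2) = 4 - 0 = 4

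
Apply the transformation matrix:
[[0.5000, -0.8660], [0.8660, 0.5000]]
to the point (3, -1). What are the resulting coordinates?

Matrix multiplication:
[[0.5000, -0.8660], [0.8660, 0.5000]] × [3, -1]ᵀ
= [(0.5000)(3) + (-0.8660)(-1), (0.8660)(3) + (0.5000)(-1)]ᵀ
= [2.3660, 2.0980]ᵀ
Result: (2.3660, 2.0980)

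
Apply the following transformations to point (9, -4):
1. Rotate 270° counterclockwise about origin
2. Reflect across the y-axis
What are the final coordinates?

Step 1: Rotate 270° → (-4, -9)
Step 2: Reflect across y-axis → (4, -9)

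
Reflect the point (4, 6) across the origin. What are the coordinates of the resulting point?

Reflection across origin: (4, 6) → (-4, -6)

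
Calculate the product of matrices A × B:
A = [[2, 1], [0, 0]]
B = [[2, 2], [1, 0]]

Matrix multiplication:
C[0][0] = 2×2 + 1×1 = 5
C[0][1] = 2×2 + 1×0 = 4
C[1][0] = 0×2 + 0×1 = 0
C[1][1] = 0×2 + 0×0 = 0
Result: [[5, 4], [0, 0]]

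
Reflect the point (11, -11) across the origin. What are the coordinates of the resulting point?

Reflection across origin: (11, -11) → (-11, 11)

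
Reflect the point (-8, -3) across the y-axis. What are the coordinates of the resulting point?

Reflection across y-axis: (-8, -3) → (8, -3)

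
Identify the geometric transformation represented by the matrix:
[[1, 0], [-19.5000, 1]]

This matrix represents: vertical shear with factor -19.5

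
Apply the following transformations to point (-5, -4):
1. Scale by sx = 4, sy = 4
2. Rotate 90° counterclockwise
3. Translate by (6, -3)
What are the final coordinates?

Step 1: Scale → (-20, -16)
Step 2: Rotate 90° → (16, -20)
Step 3: Translate → (22, -23)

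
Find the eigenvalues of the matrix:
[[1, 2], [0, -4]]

Characteristic equation: det(A - λI) = 0
λ² - (trace)λ + (det) = 0
trace = 1 + -4 = -3, det = (1)(-4) - (2)(0) = -4
λ² - (-3)λ + (-4) = 0
λ = (-3 ± √((-3)² - 4·(-4))) / 2 = (-3 ± √25) / 2
Solving: λ = -4, 1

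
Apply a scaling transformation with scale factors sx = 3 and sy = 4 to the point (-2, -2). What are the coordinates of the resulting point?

Scaling matrix:
[[3, 0], [0, 4]]
Result: (-2 × 3, -2 × 4) = (-6, -8)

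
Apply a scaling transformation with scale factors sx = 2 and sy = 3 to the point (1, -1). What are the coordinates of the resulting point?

Scaling matrix:
[[2, 0], [0, 3]]
Result: (1 × 2, -1 × 3) = (2, -3)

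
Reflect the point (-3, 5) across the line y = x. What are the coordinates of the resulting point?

Reflection across line y = x: (-3, 5) → (5, -3)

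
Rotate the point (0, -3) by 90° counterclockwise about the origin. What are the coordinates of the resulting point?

Rotation matrix for 90°: [[cos 90°, -sin 90°], [sin 90°, cos 90°]] = [[0, -1], [1, 0]]
[[0, -1], [1, 0]] × [0, -3]ᵀ = [3, 0]ᵀ
Result: (3, 0)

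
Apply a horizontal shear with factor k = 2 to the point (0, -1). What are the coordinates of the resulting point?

Shear matrix for horizontal shear with factor k = 2:
[[1, 2], [0, 1]]
Result: (0, -1) → (-2, -1)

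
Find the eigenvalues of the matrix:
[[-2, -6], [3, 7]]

Characteristic equation: det(A - λI) = 0
λ² - (trace)λ + (det) = 0
trace = -2 + 7 = 5, det = (-2)(7) - (-6)(3) = 4
λ² - (5)λ + (4) = 0
λ = (5 ± √((5)² - 4·(4))) / 2 = (5 ± √9) / 2
Solving: λ = 1, 4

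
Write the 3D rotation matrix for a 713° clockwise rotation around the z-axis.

Rotation matrix for clockwise 713° around z-axis:
A clockwise rotation by 713° is a counterclockwise rotation by -713°.
cos(-713°) = 0.9925, sin(-713°) = 0.1219
Result: [[0.9925, -0.1219, 0], [0.1219, 0.9925, 0], [0, 0, 1]]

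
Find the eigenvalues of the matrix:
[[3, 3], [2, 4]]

Characteristic equation: det(A - λI) = 0
λ² - (trace)λ + (det) = 0
trace = 3 + 4 = 7, det = (3)(4) - (3)(2) = 6
λ² - (7)λ + (6) = 0
λ = (7 ± √((7)² - 4·(6))) / 2 = (7 ± √25) / 2
Solving: λ = 1, 6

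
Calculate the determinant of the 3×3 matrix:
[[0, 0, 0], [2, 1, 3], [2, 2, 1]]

Expansion along first row:
det = 0·det([[1,3],[2,1]]) - 0·det([[2,3],[2,1]]) + 0·det([[2,1],[2,2]])
    = 0·(1·1 - 3·2) - 0·(2·1 - 3·2) + 0·(2·2 - 1·2)
    = 0·-5 - 0·-4 + 0·2
    = 0 + 0 + 0 = 0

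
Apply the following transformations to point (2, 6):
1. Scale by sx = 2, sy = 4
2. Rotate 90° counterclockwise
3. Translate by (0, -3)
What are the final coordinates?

Step 1: Scale → (4, 24)
Step 2: Rotate 90° → (-24, 4)
Step 3: Translate → (-24, 1)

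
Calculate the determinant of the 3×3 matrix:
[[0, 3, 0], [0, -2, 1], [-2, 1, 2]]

Expansion along first row:
det = 0·det([[-2,1],[1,2]]) - 3·det([[0,1],[-2,2]]) + 0·det([[0,-2],[-2,1]])
    = 0·(-2·2 - 1·1) - 3·(0·2 - 1·-2) + 0·(0·1 - -2·-2)
    = 0·-5 - 3·2 + 0·-4
    = 0 + -6 + 0 = -6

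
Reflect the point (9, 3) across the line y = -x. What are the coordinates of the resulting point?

Reflection across line y = -x: (9, 3) → (-3, -9)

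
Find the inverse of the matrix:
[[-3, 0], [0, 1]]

For [[a,b],[c,d]], inverse = (1/det)·[[d,-b],[-c,a]]
det = (-3)(1) - (0)(0) = -3 - 0 = -3
Inverse = (1/-3)·[[1, 0], [0, -3]]
= [[-1/3, 0], [0, 1]]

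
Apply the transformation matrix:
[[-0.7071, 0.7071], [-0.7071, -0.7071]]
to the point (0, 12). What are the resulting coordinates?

Matrix multiplication:
[[-0.7071, 0.7071], [-0.7071, -0.7071]] × [0, 12]ᵀ
= [(-0.7071)(0) + (0.7071)(12), (-0.7071)(0) + (-0.7071)(12)]ᵀ
= [8.4852, -8.4852]ᵀ
Result: (8.4852, -8.4852)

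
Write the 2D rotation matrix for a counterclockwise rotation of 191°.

Rotation matrix formula: [[cos θ, -sin θ], [sin θ, cos θ]]
For θ = 191°:
cos(191°) = -0.9816
sin(191°) = -0.1908
Result: [[-0.9816, 0.1908], [-0.1908, -0.9816]]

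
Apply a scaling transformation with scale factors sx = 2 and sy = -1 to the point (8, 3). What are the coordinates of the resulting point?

Scaling matrix:
[[2, 0], [0, -1]]
Result: (8 × 2, 3 × -1) = (16, -3)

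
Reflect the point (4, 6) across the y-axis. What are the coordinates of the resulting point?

Reflection across y-axis: (4, 6) → (-4, 6)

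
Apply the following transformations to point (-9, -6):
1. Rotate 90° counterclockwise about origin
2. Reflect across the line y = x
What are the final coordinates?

Step 1: Rotate 90° → (6, -9)
Step 2: Reflect across line y = x → (-9, 6)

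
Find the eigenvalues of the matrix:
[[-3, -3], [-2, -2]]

Characteristic equation: det(A - λI) = 0
λ² - (trace)λ + (det) = 0
trace = -3 + -2 = -5, det = (-3)(-2) - (-3)(-2) = 0
λ² - (-5)λ + (0) = 0
λ = (-5 ± √((-5)² - 4·(0))) / 2 = (-5 ± √25) / 2
Solving: λ = -5, 0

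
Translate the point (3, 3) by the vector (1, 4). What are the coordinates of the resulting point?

Translation by (1, 4) (homogeneous matrix [[1, 0, 1], [0, 1, 4], [0, 0, 1]]):
x' = 3 + 1 = 4
y' = 3 + 4 = 7
Result: (4, 7)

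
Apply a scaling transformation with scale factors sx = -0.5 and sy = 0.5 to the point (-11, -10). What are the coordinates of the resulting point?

Scaling matrix:
[[-0.50, 0], [0, 0.50]]
Result: (-11 × -0.5, -10 × 0.5) = (5.5, -5)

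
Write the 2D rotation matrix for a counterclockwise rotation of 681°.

Rotation matrix formula: [[cos θ, -sin θ], [sin θ, cos θ]]
For θ = 681°:
cos(681°) = 0.7771
sin(681°) = -0.6293
Result: [[0.7771, 0.6293], [-0.6293, 0.7771]]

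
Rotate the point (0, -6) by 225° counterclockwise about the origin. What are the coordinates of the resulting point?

Rotation matrix for 225°: [[cos 225°, -sin 225°], [sin 225°, cos 225°]] ≈ [[-0.707107, 0.707107], [-0.707107, -0.707107]]
[[-0.707107, 0.707107], [-0.707107, -0.707107]] × [0, -6]ᵀ ≈ [-4.2426, 4.2426]ᵀ
Result: (-4.2426, 4.2426)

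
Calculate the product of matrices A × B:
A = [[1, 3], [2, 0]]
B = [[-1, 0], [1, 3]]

Matrix multiplication:
C[0][0] = 1×-1 + 3×1 = 2
C[0][1] = 1×0 + 3×3 = 9
C[1][0] = 2×-1 + 0×1 = -2
C[1][1] = 2×0 + 0×3 = 0
Result: [[2, 9], [-2, 0]]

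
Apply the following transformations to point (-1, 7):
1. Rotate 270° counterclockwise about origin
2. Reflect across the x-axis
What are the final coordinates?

Step 1: Rotate 270° → (7, 1)
Step 2: Reflect across x-axis → (7, -1)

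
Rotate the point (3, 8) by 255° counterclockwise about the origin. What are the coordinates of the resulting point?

Rotation matrix for 255°: [[cos 255°, -sin 255°], [sin 255°, cos 255°]] ≈ [[-0.258819, 0.965926], [-0.965926, -0.258819]]
[[-0.258819, 0.965926], [-0.965926, -0.258819]] × [3, 8]ᵀ ≈ [6.9509, -4.9683]ᵀ
Result: (6.9509, -4.9683)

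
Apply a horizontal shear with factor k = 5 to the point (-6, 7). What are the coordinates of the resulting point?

Shear matrix for horizontal shear with factor k = 5:
[[1, 5], [0, 1]]
Result: (-6, 7) → (29, 7)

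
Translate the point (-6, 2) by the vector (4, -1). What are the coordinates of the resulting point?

Translation by (4, -1) (homogeneous matrix [[1, 0, 4], [0, 1, -1], [0, 0, 1]]):
x' = -6 + 4 = -2
y' = 2 + -1 = 1
Result: (-2, 1)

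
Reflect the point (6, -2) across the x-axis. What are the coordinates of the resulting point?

Reflection across x-axis: (6, -2) → (6, 2)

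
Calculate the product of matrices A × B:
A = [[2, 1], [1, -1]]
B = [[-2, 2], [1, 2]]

Matrix multiplication:
C[0][0] = 2×-2 + 1×1 = -3
C[0][1] = 2×2 + 1×2 = 6
C[1][0] = 1×-2 + -1×1 = -3
C[1][1] = 1×2 + -1×2 = 0
Result: [[-3, 6], [-3, 0]]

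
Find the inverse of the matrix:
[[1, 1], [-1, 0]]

For [[a,b],[c,d]], inverse = (1/det)·[[d,-b],[-c,a]]
det = (1)(0) - (1)(-1) = 0 - -1 = 1
Inverse = [[0, -1], [1, 1]]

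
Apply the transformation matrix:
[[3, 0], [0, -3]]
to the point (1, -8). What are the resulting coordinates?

Matrix multiplication:
[[3, 0], [0, -3]] × [1, -8]ᵀ
= [(3)(1) + (0)(-8), (0)(1) + (-3)(-8)]ᵀ
= [3, 24]ᵀ
Result: (3, 24)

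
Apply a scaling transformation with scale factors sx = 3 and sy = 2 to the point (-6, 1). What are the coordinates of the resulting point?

Scaling matrix:
[[3, 0], [0, 2]]
Result: (-6 × 3, 1 × 2) = (-18, 2)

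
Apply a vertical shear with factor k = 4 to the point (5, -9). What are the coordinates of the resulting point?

Shear matrix for vertical shear with factor k = 4:
[[1, 0], [4, 1]]
Result: (5, -9) → (5, 11)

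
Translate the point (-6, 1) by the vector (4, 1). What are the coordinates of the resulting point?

Translation by (4, 1) (homogeneous matrix [[1, 0, 4], [0, 1, 1], [0, 0, 1]]):
x' = -6 + 4 = -2
y' = 1 + 1 = 2
Result: (-2, 2)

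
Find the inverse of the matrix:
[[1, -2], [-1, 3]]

For [[a,b],[c,d]], inverse = (1/det)·[[d,-b],[-c,a]]
det = (1)(3) - (-2)(-1) = 3 - 2 = 1
Inverse = [[3, 2], [1, 1]]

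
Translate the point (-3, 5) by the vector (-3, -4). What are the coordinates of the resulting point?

Translation by (-3, -4) (homogeneous matrix [[1, 0, -3], [0, 1, -4], [0, 0, 1]]):
x' = -3 + -3 = -6
y' = 5 + -4 = 1
Result: (-6, 1)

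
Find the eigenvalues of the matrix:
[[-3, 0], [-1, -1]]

Characteristic equation: det(A - λI) = 0
λ² - (trace)λ + (det) = 0
trace = -3 + -1 = -4, det = (-3)(-1) - (0)(-1) = 3
λ² - (-4)λ + (3) = 0
λ = (-4 ± √((-4)² - 4·(3))) / 2 = (-4 ± √4) / 2
Solving: λ = -3, -1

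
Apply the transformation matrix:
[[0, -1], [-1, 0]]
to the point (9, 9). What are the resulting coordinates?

Matrix multiplication:
[[0, -1], [-1, 0]] × [9, 9]ᵀ
= [(0)(9) + (-1)(9), (-1)(9) + (0)(9)]ᵀ
= [-9, -9]ᵀ
Result: (-9, -9)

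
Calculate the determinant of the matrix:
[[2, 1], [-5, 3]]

For a 2×2 matrix [[a, b], [c, d]], det = ad - bc
det = (2)(3) - (1)(-5) = 6 - -5 = 11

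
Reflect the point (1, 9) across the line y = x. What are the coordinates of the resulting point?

Reflection across line y = x: (1, 9) → (9, 1)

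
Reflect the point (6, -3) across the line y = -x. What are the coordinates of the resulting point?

Reflection across line y = -x: (6, -3) → (3, -6)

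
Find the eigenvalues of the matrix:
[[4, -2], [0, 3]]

Characteristic equation: det(A - λI) = 0
λ² - (trace)λ + (det) = 0
trace = 4 + 3 = 7, det = (4)(3) - (-2)(0) = 12
λ² - (7)λ + (12) = 0
λ = (7 ± √((7)² - 4·(12))) / 2 = (7 ± √1) / 2
Solving: λ = 3, 4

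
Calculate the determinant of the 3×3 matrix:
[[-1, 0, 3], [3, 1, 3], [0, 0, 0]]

Expansion along first row:
det = -1·det([[1,3],[0,0]]) - 0·det([[3,3],[0,0]]) + 3·det([[3,1],[0,0]])
    = -1·(1·0 - 3·0) - 0·(3·0 - 3·0) + 3·(3·0 - 1·0)
    = -1·0 - 0·0 + 3·0
    = 0 + 0 + 0 = 0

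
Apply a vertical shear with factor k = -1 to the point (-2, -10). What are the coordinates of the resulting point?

Shear matrix for vertical shear with factor k = -1:
[[1, 0], [-1, 1]]
Result: (-2, -10) → (-2, -8)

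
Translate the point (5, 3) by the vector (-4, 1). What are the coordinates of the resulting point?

Translation by (-4, 1) (homogeneous matrix [[1, 0, -4], [0, 1, 1], [0, 0, 1]]):
x' = 5 + -4 = 1
y' = 3 + 1 = 4
Result: (1, 4)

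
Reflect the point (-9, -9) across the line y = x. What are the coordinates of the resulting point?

Reflection across line y = x: (-9, -9) → (-9, -9)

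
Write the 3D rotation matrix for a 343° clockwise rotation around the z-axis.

Rotation matrix for clockwise 343° around z-axis:
A clockwise rotation by 343° is a counterclockwise rotation by -343°.
cos(-343°) = 0.9563, sin(-343°) = 0.2924
Result: [[0.9563, -0.2924, 0], [0.2924, 0.9563, 0], [0, 0, 1]]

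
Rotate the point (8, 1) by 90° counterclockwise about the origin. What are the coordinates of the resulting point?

Rotation matrix for 90°: [[cos 90°, -sin 90°], [sin 90°, cos 90°]] = [[0, -1], [1, 0]]
[[0, -1], [1, 0]] × [8, 1]ᵀ = [-1, 8]ᵀ
Result: (-1, 8)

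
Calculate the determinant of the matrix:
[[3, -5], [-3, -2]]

For a 2×2 matrix [[a, b], [c, d]], det = ad - bc
det = (3)(-2) - (-5)(-3) = -6 - 15 = -21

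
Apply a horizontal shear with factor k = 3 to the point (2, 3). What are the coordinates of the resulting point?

Shear matrix for horizontal shear with factor k = 3:
[[1, 3], [0, 1]]
Result: (2, 3) → (11, 3)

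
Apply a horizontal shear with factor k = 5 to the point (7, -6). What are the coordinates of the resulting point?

Shear matrix for horizontal shear with factor k = 5:
[[1, 5], [0, 1]]
Result: (7, -6) → (-23, -6)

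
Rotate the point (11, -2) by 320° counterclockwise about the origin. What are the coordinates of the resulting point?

Rotation matrix for 320°: [[cos 320°, -sin 320°], [sin 320°, cos 320°]] ≈ [[0.766044, 0.642788], [-0.642788, 0.766044]]
[[0.766044, 0.642788], [-0.642788, 0.766044]] × [11, -2]ᵀ ≈ [7.1409, -8.6028]ᵀ
Result: (7.1409, -8.6028)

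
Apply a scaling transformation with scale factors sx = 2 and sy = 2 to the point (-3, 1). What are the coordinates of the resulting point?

Scaling matrix:
[[2, 0], [0, 2]]
Result: (-3 × 2, 1 × 2) = (-6, 2)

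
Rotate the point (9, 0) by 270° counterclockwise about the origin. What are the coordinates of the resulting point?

Rotation matrix for 270°: [[cos 270°, -sin 270°], [sin 270°, cos 270°]] = [[0, 1], [-1, 0]]
[[0, 1], [-1, 0]] × [9, 0]ᵀ = [0, -9]ᵀ
Result: (0, -9)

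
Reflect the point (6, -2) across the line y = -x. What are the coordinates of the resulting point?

Reflection across line y = -x: (6, -2) → (2, -6)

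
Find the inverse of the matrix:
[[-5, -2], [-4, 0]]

For [[a,b],[c,d]], inverse = (1/det)·[[d,-b],[-c,a]]
det = (-5)(0) - (-2)(-4) = 0 - 8 = -8
Inverse = (1/-8)·[[0, 2], [4, -5]]
= [[0, -1/4], [-1/2, 5/8]]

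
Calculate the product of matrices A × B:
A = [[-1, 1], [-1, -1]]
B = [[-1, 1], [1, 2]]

Matrix multiplication:
C[0][0] = -1×-1 + 1×1 = 2
C[0][1] = -1×1 + 1×2 = 1
C[1][0] = -1×-1 + -1×1 = 0
C[1][1] = -1×1 + -1×2 = -3
Result: [[2, 1], [0, -3]]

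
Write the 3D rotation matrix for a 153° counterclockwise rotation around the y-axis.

Rotation matrix for counterclockwise 153° around y-axis:
cos(153°) = -0.8910, sin(153°) = 0.4540
Result: [[-0.8910, 0, 0.4540], [0, 1, 0], [-0.4540, 0, -0.8910]]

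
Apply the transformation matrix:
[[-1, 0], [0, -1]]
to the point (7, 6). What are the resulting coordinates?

Matrix multiplication:
[[-1, 0], [0, -1]] × [7, 6]ᵀ
= [(-1)(7) + (0)(6), (0)(7) + (-1)(6)]ᵀ
= [-7, -6]ᵀ
Result: (-7, -6)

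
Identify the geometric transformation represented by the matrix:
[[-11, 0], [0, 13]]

This matrix represents: non-uniform scaling by sx = -11, sy = 13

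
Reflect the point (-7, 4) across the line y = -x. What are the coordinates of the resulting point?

Reflection across line y = -x: (-7, 4) → (-4, 7)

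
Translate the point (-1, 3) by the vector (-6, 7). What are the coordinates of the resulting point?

Translation by (-6, 7) (homogeneous matrix [[1, 0, -6], [0, 1, 7], [0, 0, 1]]):
x' = -1 + -6 = -7
y' = 3 + 7 = 10
Result: (-7, 10)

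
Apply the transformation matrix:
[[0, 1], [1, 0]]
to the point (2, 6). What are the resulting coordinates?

Matrix multiplication:
[[0, 1], [1, 0]] × [2, 6]ᵀ
= [(0)(2) + (1)(6), (1)(2) + (0)(6)]ᵀ
= [6, 2]ᵀ
Result: (6, 2)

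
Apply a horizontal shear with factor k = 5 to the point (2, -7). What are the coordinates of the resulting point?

Shear matrix for horizontal shear with factor k = 5:
[[1, 5], [0, 1]]
Result: (2, -7) → (-33, -7)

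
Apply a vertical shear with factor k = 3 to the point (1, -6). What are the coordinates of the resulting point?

Shear matrix for vertical shear with factor k = 3:
[[1, 0], [3, 1]]
Result: (1, -6) → (1, -3)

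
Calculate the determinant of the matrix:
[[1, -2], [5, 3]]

For a 2×2 matrix [[a, b], [c, d]], det = ad - bc
det = (1)(3) - (-2)(5) = 3 - -10 = 13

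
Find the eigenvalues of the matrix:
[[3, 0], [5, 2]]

Characteristic equation: det(A - λI) = 0
λ² - (trace)λ + (det) = 0
trace = 3 + 2 = 5, det = (3)(2) - (0)(5) = 6
λ² - (5)λ + (6) = 0
λ = (5 ± √((5)² - 4·(6))) / 2 = (5 ± √1) / 2
Solving: λ = 2, 3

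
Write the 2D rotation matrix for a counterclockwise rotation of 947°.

Rotation matrix formula: [[cos θ, -sin θ], [sin θ, cos θ]]
For θ = 947°:
cos(947°) = -0.6820
sin(947°) = -0.7314
Result: [[-0.6820, 0.7314], [-0.7314, -0.6820]]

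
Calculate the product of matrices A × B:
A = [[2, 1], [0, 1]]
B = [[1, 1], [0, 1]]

Matrix multiplication:
C[0][0] = 2×1 + 1×0 = 2
C[0][1] = 2×1 + 1×1 = 3
C[1][0] = 0×1 + 1×0 = 0
C[1][1] = 0×1 + 1×1 = 1
Result: [[2, 3], [0, 1]]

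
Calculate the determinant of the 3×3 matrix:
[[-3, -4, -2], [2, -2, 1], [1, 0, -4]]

Expansion along first row:
det = -3·det([[-2,1],[0,-4]]) - -4·det([[2,1],[1,-4]]) + -2·det([[2,-2],[1,0]])
    = -3·(-2·-4 - 1·0) - -4·(2·-4 - 1·1) + -2·(2·0 - -2·1)
    = -3·8 - -4·-9 + -2·2
    = -24 + -36 + -4 = -64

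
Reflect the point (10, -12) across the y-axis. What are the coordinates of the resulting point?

Reflection across y-axis: (10, -12) → (-10, -12)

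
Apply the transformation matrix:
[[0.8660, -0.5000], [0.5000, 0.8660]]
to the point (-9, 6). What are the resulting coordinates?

Matrix multiplication:
[[0.8660, -0.5000], [0.5000, 0.8660]] × [-9, 6]ᵀ
= [(0.8660)(-9) + (-0.5000)(6), (0.5000)(-9) + (0.8660)(6)]ᵀ
= [-10.7940, 0.6960]ᵀ
Result: (-10.7940, 0.6960)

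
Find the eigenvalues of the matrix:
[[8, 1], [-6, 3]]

Characteristic equation: det(A - λI) = 0
λ² - (trace)λ + (det) = 0
trace = 8 + 3 = 11, det = (8)(3) - (1)(-6) = 30
λ² - (11)λ + (30) = 0
λ = (11 ± √((11)² - 4·(30))) / 2 = (11 ± √1) / 2
Solving: λ = 5, 6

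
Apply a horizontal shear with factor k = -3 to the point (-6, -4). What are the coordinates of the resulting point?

Shear matrix for horizontal shear with factor k = -3:
[[1, -3], [0, 1]]
Result: (-6, -4) → (6, -4)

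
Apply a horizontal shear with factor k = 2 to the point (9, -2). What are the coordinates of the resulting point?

Shear matrix for horizontal shear with factor k = 2:
[[1, 2], [0, 1]]
Result: (9, -2) → (5, -2)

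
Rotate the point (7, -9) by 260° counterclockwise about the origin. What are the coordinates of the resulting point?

Rotation matrix for 260°: [[cos 260°, -sin 260°], [sin 260°, cos 260°]] ≈ [[-0.173648, 0.984808], [-0.984808, -0.173648]]
[[-0.173648, 0.984808], [-0.984808, -0.173648]] × [7, -9]ᵀ ≈ [-10.0788, -5.3308]ᵀ
Result: (-10.0788, -5.3308)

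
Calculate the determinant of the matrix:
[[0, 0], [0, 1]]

For a 2×2 matrix [[a, b], [c, d]], det = ad - bc
det = (0)(1) - (0)(0) = 0 - 0 = 0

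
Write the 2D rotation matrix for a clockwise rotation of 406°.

Rotation matrix formula: [[cos θ, -sin θ], [sin θ, cos θ]]
A clockwise rotation by 406° is equivalent to a counterclockwise rotation by -406°.
For θ = -406°:
cos(-406°) = 0.6947
sin(-406°) = -0.7193
Result: [[0.6947, 0.7193], [-0.7193, 0.6947]]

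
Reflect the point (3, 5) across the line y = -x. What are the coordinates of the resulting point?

Reflection across line y = -x: (3, 5) → (-5, -3)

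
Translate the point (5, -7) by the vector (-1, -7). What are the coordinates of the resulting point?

Translation by (-1, -7) (homogeneous matrix [[1, 0, -1], [0, 1, -7], [0, 0, 1]]):
x' = 5 + -1 = 4
y' = -7 + -7 = -14
Result: (4, -14)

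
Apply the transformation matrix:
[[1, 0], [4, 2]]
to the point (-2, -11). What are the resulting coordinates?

Matrix multiplication:
[[1, 0], [4, 2]] × [-2, -11]ᵀ
= [(1)(-2) + (0)(-11), (4)(-2) + (2)(-11)]ᵀ
= [-2, -30]ᵀ
Result: (-2, -30)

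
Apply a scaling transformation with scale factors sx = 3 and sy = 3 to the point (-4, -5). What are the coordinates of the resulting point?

Scaling matrix:
[[3, 0], [0, 3]]
Result: (-4 × 3, -5 × 3) = (-12, -15)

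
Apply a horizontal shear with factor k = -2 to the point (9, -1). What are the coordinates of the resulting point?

Shear matrix for horizontal shear with factor k = -2:
[[1, -2], [0, 1]]
Result: (9, -1) → (11, -1)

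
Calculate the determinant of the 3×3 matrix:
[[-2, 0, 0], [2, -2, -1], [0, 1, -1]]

Expansion along first row:
det = -2·det([[-2,-1],[1,-1]]) - 0·det([[2,-1],[0,-1]]) + 0·det([[2,-2],[0,1]])
    = -2·(-2·-1 - -1·1) - 0·(2·-1 - -1·0) + 0·(2·1 - -2·0)
    = -2·3 - 0·-2 + 0·2
    = -6 + 0 + 0 = -6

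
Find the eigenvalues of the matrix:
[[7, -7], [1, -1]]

Characteristic equation: det(A - λI) = 0
λ² - (trace)λ + (det) = 0
trace = 7 + -1 = 6, det = (7)(-1) - (-7)(1) = 0
λ² - (6)λ + (0) = 0
λ = (6 ± √((6)² - 4·(0))) / 2 = (6 ± √36) / 2
Solving: λ = 0, 6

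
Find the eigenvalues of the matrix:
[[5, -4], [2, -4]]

Characteristic equation: det(A - λI) = 0
λ² - (trace)λ + (det) = 0
trace = 5 + -4 = 1, det = (5)(-4) - (-4)(2) = -12
λ² - (1)λ + (-12) = 0
λ = (1 ± √((1)² - 4·(-12))) / 2 = (1 ± √49) / 2
Solving: λ = -3, 4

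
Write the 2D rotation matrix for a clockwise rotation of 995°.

Rotation matrix formula: [[cos θ, -sin θ], [sin θ, cos θ]]
A clockwise rotation by 995° is equivalent to a counterclockwise rotation by -995°.
For θ = -995°:
cos(-995°) = 0.0872
sin(-995°) = 0.9962
Result: [[0.0872, -0.9962], [0.9962, 0.0872]]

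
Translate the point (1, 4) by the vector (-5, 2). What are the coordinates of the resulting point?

Translation by (-5, 2) (homogeneous matrix [[1, 0, -5], [0, 1, 2], [0, 0, 1]]):
x' = 1 + -5 = -4
y' = 4 + 2 = 6
Result: (-4, 6)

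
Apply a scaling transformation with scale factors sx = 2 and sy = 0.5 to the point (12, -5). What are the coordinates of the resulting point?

Scaling matrix:
[[2, 0], [0, 0.50]]
Result: (12 × 2, -5 × 0.5) = (24, -2.5)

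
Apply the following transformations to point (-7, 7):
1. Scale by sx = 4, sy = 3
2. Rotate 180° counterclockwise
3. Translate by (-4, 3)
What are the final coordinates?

Step 1: Scale → (-28, 21)
Step 2: Rotate 180° → (28, -21)
Step 3: Translate → (24, -18)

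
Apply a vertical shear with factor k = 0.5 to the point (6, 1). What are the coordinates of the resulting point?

Shear matrix for vertical shear with factor k = 0.5:
[[1, 0], [0.50, 1]]
Result: (6, 1) → (6, 4)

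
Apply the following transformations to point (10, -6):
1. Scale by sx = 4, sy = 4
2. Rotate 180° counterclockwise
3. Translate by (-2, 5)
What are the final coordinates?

Step 1: Scale → (40, -24)
Step 2: Rotate 180° → (-40, 24)
Step 3: Translate → (-42, 29)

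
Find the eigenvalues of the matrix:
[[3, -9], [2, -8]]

Characteristic equation: det(A - λI) = 0
λ² - (trace)λ + (det) = 0
trace = 3 + -8 = -5, det = (3)(-8) - (-9)(2) = -6
λ² - (-5)λ + (-6) = 0
λ = (-5 ± √((-5)² - 4·(-6))) / 2 = (-5 ± √49) / 2
Solving: λ = -6, 1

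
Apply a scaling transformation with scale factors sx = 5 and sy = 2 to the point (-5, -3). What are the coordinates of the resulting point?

Scaling matrix:
[[5, 0], [0, 2]]
Result: (-5 × 5, -3 × 2) = (-25, -6)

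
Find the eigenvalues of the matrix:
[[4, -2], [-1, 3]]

Characteristic equation: det(A - λI) = 0
λ² - (trace)λ + (det) = 0
trace = 4 + 3 = 7, det = (4)(3) - (-2)(-1) = 10
λ² - (7)λ + (10) = 0
λ = (7 ± √((7)² - 4·(10))) / 2 = (7 ± √9) / 2
Solving: λ = 2, 5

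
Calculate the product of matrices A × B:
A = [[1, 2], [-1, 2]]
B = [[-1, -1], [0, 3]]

Matrix multiplication:
C[0][0] = 1×-1 + 2×0 = -1
C[0][1] = 1×-1 + 2×3 = 5
C[1][0] = -1×-1 + 2×0 = 1
C[1][1] = -1×-1 + 2×3 = 7
Result: [[-1, 5], [1, 7]]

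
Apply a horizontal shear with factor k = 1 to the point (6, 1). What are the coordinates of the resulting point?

Shear matrix for horizontal shear with factor k = 1:
[[1, 1], [0, 1]]
Result: (6, 1) → (7, 1)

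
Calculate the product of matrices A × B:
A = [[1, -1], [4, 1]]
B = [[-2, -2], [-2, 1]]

Matrix multiplication:
C[0][0] = 1×-2 + -1×-2 = 0
C[0][1] = 1×-2 + -1×1 = -3
C[1][0] = 4×-2 + 1×-2 = -10
C[1][1] = 4×-2 + 1×1 = -7
Result: [[0, -3], [-10, -7]]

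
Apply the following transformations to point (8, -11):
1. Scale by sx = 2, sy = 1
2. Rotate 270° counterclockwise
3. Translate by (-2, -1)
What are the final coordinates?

Step 1: Scale → (16, -11)
Step 2: Rotate 270° → (-11, -16)
Step 3: Translate → (-13, -17)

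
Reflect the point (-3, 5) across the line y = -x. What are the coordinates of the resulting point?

Reflection across line y = -x: (-3, 5) → (-5, 3)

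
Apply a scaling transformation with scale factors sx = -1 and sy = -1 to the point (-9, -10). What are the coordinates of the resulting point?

Scaling matrix:
[[-1, 0], [0, -1]]
Result: (-9 × -1, -10 × -1) = (9, 10)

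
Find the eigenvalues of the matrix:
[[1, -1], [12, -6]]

Characteristic equation: det(A - λI) = 0
λ² - (trace)λ + (det) = 0
trace = 1 + -6 = -5, det = (1)(-6) - (-1)(12) = 6
λ² - (-5)λ + (6) = 0
λ = (-5 ± √((-5)² - 4·(6))) / 2 = (-5 ± √1) / 2
Solving: λ = -3, -2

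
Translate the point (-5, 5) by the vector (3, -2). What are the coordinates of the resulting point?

Translation by (3, -2) (homogeneous matrix [[1, 0, 3], [0, 1, -2], [0, 0, 1]]):
x' = -5 + 3 = -2
y' = 5 + -2 = 3
Result: (-2, 3)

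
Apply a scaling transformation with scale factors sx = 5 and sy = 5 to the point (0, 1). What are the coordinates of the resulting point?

Scaling matrix:
[[5, 0], [0, 5]]
Result: (0 × 5, 1 × 5) = (0, 5)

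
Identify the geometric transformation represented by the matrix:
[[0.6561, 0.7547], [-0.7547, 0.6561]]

This matrix represents: rotation by 311° counterclockwise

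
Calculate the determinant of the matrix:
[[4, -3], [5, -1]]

For a 2×2 matrix [[a, b], [c, d]], det = ad - bc
det = (4)(-1) - (-3)(5) = -4 - -15 = 11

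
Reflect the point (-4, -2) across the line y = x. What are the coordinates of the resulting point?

Reflection across line y = x: (-4, -2) → (-2, -4)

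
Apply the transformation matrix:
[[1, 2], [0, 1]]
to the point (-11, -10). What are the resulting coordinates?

Matrix multiplication:
[[1, 2], [0, 1]] × [-11, -10]ᵀ
= [(1)(-11) + (2)(-10), (0)(-11) + (1)(-10)]ᵀ
= [-31, -10]ᵀ
Result: (-31, -10)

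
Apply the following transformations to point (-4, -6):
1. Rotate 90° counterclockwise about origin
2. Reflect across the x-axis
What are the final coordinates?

Step 1: Rotate 90° → (6, -4)
Step 2: Reflect across x-axis → (6, 4)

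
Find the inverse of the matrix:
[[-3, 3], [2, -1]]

For [[a,b],[c,d]], inverse = (1/det)·[[d,-b],[-c,a]]
det = (-3)(-1) - (3)(2) = 3 - 6 = -3
Inverse = (1/-3)·[[-1, -3], [-2, -3]]
= [[1/3, 1], [2/3, 1]]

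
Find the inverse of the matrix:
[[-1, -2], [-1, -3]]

For [[a,b],[c,d]], inverse = (1/det)·[[d,-b],[-c,a]]
det = (-1)(-3) - (-2)(-1) = 3 - 2 = 1
Inverse = [[-3, 2], [1, -1]]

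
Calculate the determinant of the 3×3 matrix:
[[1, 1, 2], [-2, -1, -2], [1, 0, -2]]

Expansion along first row:
det = 1·det([[-1,-2],[0,-2]]) - 1·det([[-2,-2],[1,-2]]) + 2·det([[-2,-1],[1,0]])
    = 1·(-1·-2 - -2·0) - 1·(-2·-2 - -2·1) + 2·(-2·0 - -1·1)
    = 1·2 - 1·6 + 2·1
    = 2 + -6 + 2 = -2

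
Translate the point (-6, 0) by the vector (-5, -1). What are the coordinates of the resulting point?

Translation by (-5, -1) (homogeneous matrix [[1, 0, -5], [0, 1, -1], [0, 0, 1]]):
x' = -6 + -5 = -11
y' = 0 + -1 = -1
Result: (-11, -1)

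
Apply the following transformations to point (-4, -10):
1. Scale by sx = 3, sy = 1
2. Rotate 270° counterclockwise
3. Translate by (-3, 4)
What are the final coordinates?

Step 1: Scale → (-12, -10)
Step 2: Rotate 270° → (-10, 12)
Step 3: Translate → (-13, 16)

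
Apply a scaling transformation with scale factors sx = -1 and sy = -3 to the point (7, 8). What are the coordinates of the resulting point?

Scaling matrix:
[[-1, 0], [0, -3]]
Result: (7 × -1, 8 × -3) = (-7, -24)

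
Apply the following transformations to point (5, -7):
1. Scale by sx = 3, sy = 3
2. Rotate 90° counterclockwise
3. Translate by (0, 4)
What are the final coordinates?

Step 1: Scale → (15, -21)
Step 2: Rotate 90° → (21, 15)
Step 3: Translate → (21, 19)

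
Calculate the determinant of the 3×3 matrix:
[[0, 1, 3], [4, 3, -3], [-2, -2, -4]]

Expansion along first row:
det = 0·det([[3,-3],[-2,-4]]) - 1·det([[4,-3],[-2,-4]]) + 3·det([[4,3],[-2,-2]])
    = 0·(3·-4 - -3·-2) - 1·(4·-4 - -3·-2) + 3·(4·-2 - 3·-2)
    = 0·-18 - 1·-22 + 3·-2
    = 0 + 22 + -6 = 16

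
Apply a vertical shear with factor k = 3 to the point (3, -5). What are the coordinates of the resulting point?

Shear matrix for vertical shear with factor k = 3:
[[1, 0], [3, 1]]
Result: (3, -5) → (3, 4)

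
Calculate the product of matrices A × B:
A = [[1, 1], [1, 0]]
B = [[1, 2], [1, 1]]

Matrix multiplication:
C[0][0] = 1×1 + 1×1 = 2
C[0][1] = 1×2 + 1×1 = 3
C[1][0] = 1×1 + 0×1 = 1
C[1][1] = 1×2 + 0×1 = 2
Result: [[2, 3], [1, 2]]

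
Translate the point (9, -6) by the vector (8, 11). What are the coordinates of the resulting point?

Translation by (8, 11) (homogeneous matrix [[1, 0, 8], [0, 1, 11], [0, 0, 1]]):
x' = 9 + 8 = 17
y' = -6 + 11 = 5
Result: (17, 5)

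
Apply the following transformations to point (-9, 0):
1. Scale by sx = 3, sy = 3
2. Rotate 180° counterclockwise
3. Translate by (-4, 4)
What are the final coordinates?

Step 1: Scale → (-27, 0)
Step 2: Rotate 180° → (27, 0)
Step 3: Translate → (23, 4)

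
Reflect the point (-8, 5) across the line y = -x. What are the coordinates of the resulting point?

Reflection across line y = -x: (-8, 5) → (-5, 8)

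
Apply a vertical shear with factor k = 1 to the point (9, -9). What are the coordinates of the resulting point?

Shear matrix for vertical shear with factor k = 1:
[[1, 0], [1, 1]]
Result: (9, -9) → (9, 0)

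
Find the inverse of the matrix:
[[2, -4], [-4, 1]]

For [[a,b],[c,d]], inverse = (1/det)·[[d,-b],[-c,a]]
det = (2)(1) - (-4)(-4) = 2 - 16 = -14
Inverse = (1/-14)·[[1, 4], [4, 2]]
= [[-1/14, -2/7], [-2/7, -1/7]]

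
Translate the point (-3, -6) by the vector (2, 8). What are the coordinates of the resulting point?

Translation by (2, 8) (homogeneous matrix [[1, 0, 2], [0, 1, 8], [0, 0, 1]]):
x' = -3 + 2 = -1
y' = -6 + 8 = 2
Result: (-1, 2)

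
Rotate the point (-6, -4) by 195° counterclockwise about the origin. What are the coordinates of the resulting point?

Rotation matrix for 195°: [[cos 195°, -sin 195°], [sin 195°, cos 195°]] ≈ [[-0.965926, 0.258819], [-0.258819, -0.965926]]
[[-0.965926, 0.258819], [-0.258819, -0.965926]] × [-6, -4]ᵀ ≈ [4.7603, 5.4166]ᵀ
Result: (4.7603, 5.4166)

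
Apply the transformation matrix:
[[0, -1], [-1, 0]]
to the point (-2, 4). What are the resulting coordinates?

Matrix multiplication:
[[0, -1], [-1, 0]] × [-2, 4]ᵀ
= [(0)(-2) + (-1)(4), (-1)(-2) + (0)(4)]ᵀ
= [-4, 2]ᵀ
Result: (-4, 2)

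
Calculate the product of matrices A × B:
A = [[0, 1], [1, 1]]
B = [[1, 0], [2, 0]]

Matrix multiplication:
C[0][0] = 0×1 + 1×2 = 2
C[0][1] = 0×0 + 1×0 = 0
C[1][0] = 1×1 + 1×2 = 3
C[1][1] = 1×0 + 1×0 = 0
Result: [[2, 0], [3, 0]]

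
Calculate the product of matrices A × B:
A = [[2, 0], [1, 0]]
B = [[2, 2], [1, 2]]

Matrix multiplication:
C[0][0] = 2×2 + 0×1 = 4
C[0][1] = 2×2 + 0×2 = 4
C[1][0] = 1×2 + 0×1 = 2
C[1][1] = 1×2 + 0×2 = 2
Result: [[4, 4], [2, 2]]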